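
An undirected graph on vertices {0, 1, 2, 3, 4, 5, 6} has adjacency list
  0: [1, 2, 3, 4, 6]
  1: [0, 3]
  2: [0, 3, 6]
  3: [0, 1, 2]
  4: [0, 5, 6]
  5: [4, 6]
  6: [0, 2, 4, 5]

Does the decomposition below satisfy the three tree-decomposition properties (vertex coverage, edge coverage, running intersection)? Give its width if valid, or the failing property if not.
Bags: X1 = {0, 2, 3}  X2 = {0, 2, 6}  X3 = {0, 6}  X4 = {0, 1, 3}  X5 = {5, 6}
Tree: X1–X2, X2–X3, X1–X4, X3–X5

A tree decomposition must satisfy three properties: every vertex lies in some bag; for every edge, both endpoints lie together in some bag; and for every vertex, the bags containing it form a connected subtree. Here vertex 4 appears in no bag, so the decomposition is invalid.

No — vertex 4 appears in no bag.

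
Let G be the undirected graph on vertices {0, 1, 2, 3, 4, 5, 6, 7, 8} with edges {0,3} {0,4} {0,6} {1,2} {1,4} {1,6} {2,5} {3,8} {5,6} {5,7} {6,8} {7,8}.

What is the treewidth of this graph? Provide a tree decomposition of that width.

Treewidth 3.
Bags: B1 = {1, 2, 5, 7}  B2 = {1, 5, 6, 7}  B3 = {1, 6, 7, 8}  B4 = {1, 4, 6, 8}  B5 = {0, 4, 6, 8}  B6 = {0, 3, 4, 8}
Tree: B1–B2, B2–B3, B3–B4, B4–B5, B5–B6

Each bag holds 4 vertices, so the decomposition has width 3, which upper-bounds the treewidth. For the lower bound: the 4 vertex sets {2,5,7}, {1}, {6}, {0,3,4,8} are disjoint, each induces a connected subgraph, and every pair is joined by at least one edge of G. Contracting each set to a single vertex therefore yields K_{4} as a minor, and since treewidth is minor-monotone, tw(G) ≥ tw(K_{4}) = 3. The upper and lower bounds meet at 3, so that is the treewidth.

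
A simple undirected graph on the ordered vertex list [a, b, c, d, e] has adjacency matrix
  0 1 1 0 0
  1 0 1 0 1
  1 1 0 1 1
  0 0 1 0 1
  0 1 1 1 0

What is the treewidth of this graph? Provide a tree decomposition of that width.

Treewidth 2.
One such decomposition:
Bags: B1 = {a, b, c}  B2 = {b, c, e}  B3 = {c, d, e}
Tree: B1–B2, B2–B3

Every bag has size at most 3, so the width is 3 − 1 = 2 and tw(G) ≤ 2. For the lower bound, the 3 vertices {c, d, e} are pairwise adjacent, and any tree decomposition puts a clique entirely inside one bag — forcing width ≥ 2. The upper and lower bounds meet at 2, so that is the treewidth.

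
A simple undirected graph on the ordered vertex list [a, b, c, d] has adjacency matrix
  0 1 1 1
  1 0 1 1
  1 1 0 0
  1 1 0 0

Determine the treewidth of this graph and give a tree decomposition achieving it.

Treewidth 2.
Bags: B1 = {a, b, c}  B2 = {a, b, d}
Tree: B1–B2

Each bag holds 3 vertices, so the decomposition has width 2, which upper-bounds the treewidth. Conversely, {a, b, d} is a clique of size 3, and the vertices of any clique must share a bag in every tree decomposition; so some bag has ≥ 3 vertices and tw(G) ≥ 2. Therefore the treewidth is 2.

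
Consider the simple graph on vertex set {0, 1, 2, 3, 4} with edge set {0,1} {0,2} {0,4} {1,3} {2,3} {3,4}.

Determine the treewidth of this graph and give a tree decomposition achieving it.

The largest bag has 3 vertices, giving width 2; this decomposition certifies tw(G) ≤ 2. For the lower bound, G contains the cycle 4–0–1–3–4, so G is not a forest; only forests have treewidth ≤ 1, hence tw(G) ≥ 2. The upper and lower bounds meet at 2, so that is the treewidth.

Treewidth 2.
One optimal decomposition is:
Bags: B1 = {0, 3, 4}  B2 = {0, 1, 3}  B3 = {0, 2, 3}
Tree: B1–B2, B2–B3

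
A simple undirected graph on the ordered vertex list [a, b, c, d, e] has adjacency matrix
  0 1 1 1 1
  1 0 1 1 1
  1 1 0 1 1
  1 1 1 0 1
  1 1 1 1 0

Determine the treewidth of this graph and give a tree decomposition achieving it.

Treewidth 4.
One such decomposition:
Bags: B1 = {a, b, c, d, e}
Tree: (single bag)

A single bag containing all 5 vertices is trivially a valid decomposition of width 4. On the other hand G contains the 5-clique {a, b, c, d, e}. A clique must lie in a single bag of any decomposition, so no decomposition can have width below 4. The upper and lower bounds meet at 4, so that is the treewidth.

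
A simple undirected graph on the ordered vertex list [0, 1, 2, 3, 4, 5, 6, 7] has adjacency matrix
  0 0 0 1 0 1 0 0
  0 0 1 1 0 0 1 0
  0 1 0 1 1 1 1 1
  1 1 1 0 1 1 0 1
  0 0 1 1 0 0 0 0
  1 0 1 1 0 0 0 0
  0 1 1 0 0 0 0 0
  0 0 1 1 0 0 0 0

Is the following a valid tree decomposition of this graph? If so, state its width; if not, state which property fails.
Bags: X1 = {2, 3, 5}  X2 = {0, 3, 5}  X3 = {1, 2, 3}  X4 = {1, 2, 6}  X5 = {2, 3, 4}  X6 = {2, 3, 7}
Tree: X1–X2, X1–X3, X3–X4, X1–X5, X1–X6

Every vertex of G appears in some bag (union = {0, 1, 2, 3, 4, 5, 6, 7}); every edge is covered by a bag; and for each vertex v the set of bags containing v is connected in the bag tree. The decomposition is therefore valid. The largest bag has 3 vertices, so the width is 2.

Yes; width 2.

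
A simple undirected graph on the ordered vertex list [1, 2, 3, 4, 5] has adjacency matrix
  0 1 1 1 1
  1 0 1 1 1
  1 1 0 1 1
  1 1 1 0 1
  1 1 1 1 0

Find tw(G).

4

A width-4 tree decomposition is:
Bags: B1 = {1, 2, 3, 4, 5}
Tree: (single bag)
A single bag containing all 5 vertices is trivially a valid decomposition of width 4. Conversely, {1, 2, 3, 4, 5} is a clique of size 5, and the vertices of any clique must share a bag in every tree decomposition; so some bag has ≥ 5 vertices and tw(G) ≥ 4. Hence tw(G) = 4 exactly.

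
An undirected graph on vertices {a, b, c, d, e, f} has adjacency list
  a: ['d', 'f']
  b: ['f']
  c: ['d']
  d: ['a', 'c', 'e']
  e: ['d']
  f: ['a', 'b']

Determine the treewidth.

A width-1 tree decomposition is:
Bags: B1 = {a, d}  B2 = {a, f}  B3 = {b, f}  B4 = {c, d}  B5 = {d, e}
Tree: B1–B2, B2–B3, B1–B4, B4–B5
Every bag has size at most 2, so the width is 2 − 1 = 1 and tw(G) ≤ 1. G has an edge, so its treewidth is at least 1. Therefore the treewidth is 1.

1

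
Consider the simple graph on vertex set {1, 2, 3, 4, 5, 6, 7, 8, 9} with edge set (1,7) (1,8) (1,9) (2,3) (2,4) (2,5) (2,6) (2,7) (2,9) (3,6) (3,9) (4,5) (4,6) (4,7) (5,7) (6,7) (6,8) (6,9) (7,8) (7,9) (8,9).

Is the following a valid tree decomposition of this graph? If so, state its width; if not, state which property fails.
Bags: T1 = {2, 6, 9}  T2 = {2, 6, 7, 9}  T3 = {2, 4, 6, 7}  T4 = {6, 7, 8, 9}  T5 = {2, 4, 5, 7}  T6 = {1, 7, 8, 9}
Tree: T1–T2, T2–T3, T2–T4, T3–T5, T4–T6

A tree decomposition must satisfy three properties: every vertex lies in some bag; for every edge, both endpoints lie together in some bag; and for every vertex, the bags containing it form a connected subtree. Here vertex 3 appears in no bag, so the decomposition is invalid.

No — vertex 3 appears in no bag.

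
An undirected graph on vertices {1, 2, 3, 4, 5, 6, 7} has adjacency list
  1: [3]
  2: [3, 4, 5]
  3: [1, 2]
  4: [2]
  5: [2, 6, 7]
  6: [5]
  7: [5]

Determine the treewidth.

A width-1 tree decomposition is:
Bags: B1 = {5, 6}  B2 = {2, 5}  B3 = {2, 3}  B4 = {1, 3}  B5 = {2, 4}  B6 = {5, 7}
Tree: B1–B2, B2–B3, B3–B4, B2–B5, B1–B6
The largest bag has 2 vertices, giving width 1; this decomposition certifies tw(G) ≤ 1. G has an edge, so its treewidth is at least 1. Combining the bounds, tw(G) = 1.

1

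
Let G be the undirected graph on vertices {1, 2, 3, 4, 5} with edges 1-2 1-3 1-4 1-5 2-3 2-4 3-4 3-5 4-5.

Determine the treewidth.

A width-3 tree decomposition is:
Bags: B1 = {1, 3, 4, 5}  B2 = {1, 2, 3, 4}
Tree: B1–B2
Every bag has size at most 4, so the width is 4 − 1 = 3 and tw(G) ≤ 3. For the lower bound, the 4 vertices {1, 2, 3, 4} are pairwise adjacent, and any tree decomposition puts a clique entirely inside one bag — forcing width ≥ 3. The upper and lower bounds meet at 3, so that is the treewidth.

3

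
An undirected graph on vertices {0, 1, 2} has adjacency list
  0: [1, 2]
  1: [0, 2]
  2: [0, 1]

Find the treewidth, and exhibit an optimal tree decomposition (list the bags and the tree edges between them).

A single bag containing all 3 vertices is trivially a valid decomposition of width 2. On the other hand G contains the 3-clique {0, 1, 2}. A clique must lie in a single bag of any decomposition, so no decomposition can have width below 2. The upper and lower bounds meet at 2, so that is the treewidth.

Treewidth 2.
One optimal decomposition is:
Bags: B1 = {0, 1, 2}
Tree: (single bag)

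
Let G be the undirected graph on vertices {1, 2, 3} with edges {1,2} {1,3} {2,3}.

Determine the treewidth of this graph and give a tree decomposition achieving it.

With just one bag of size 3, the width is 3 − 1 = 2, so tw(G) ≤ 2. Conversely, {1, 2, 3} is a clique of size 3, and the vertices of any clique must share a bag in every tree decomposition; so some bag has ≥ 3 vertices and tw(G) ≥ 2. Therefore the treewidth is 2.

Treewidth 2.
Bags: B1 = {1, 2, 3}
Tree: (single bag)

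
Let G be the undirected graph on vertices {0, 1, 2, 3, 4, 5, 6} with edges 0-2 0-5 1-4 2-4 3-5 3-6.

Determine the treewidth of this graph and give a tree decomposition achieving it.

Treewidth 1.
One optimal decomposition is:
Bags: B1 = {1, 4}  B2 = {2, 4}  B3 = {0, 2}  B4 = {0, 5}  B5 = {3, 5}  B6 = {3, 6}
Tree: B1–B2, B2–B3, B3–B4, B4–B5, B5–B6

Every bag has size at most 2, so the width is 2 − 1 = 1 and tw(G) ≤ 1. Since G has at least one edge (e.g. 1–4), it is not an edgeless graph, so tw(G) ≥ 1. Therefore the treewidth is 1.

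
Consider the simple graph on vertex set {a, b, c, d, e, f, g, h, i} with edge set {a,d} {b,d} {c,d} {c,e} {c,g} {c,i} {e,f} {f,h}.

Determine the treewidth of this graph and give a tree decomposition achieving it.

Treewidth 1.
Bags: B1 = {c, e}  B2 = {c, d}  B3 = {b, d}  B4 = {e, f}  B5 = {a, d}  B6 = {c, g}  B7 = {c, i}  B8 = {f, h}
Tree: B1–B2, B2–B3, B1–B4, B3–B5, B1–B6, B1–B7, B4–B8

Every bag has size at most 2, so the width is 2 − 1 = 1 and tw(G) ≤ 1. G has an edge, so its treewidth is at least 1. Combining the bounds, tw(G) = 1.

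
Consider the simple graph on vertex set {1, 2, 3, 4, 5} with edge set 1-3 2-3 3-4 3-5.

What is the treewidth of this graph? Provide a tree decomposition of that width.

Treewidth 1.
One optimal decomposition is:
Bags: B1 = {3, 5}  B2 = {2, 3}  B3 = {1, 3}  B4 = {3, 4}
Tree: B1–B2, B1–B3, B2–B4

Each bag holds 2 vertices, so the decomposition has width 1, which upper-bounds the treewidth. Any graph with an edge has treewidth ≥ 1, and G has the edge 5–3. The upper and lower bounds meet at 1, so that is the treewidth.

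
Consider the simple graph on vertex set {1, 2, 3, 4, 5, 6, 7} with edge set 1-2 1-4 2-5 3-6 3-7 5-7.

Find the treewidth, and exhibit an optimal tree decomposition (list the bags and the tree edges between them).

Each bag holds 2 vertices, so the decomposition has width 1, which upper-bounds the treewidth. G has an edge, so its treewidth is at least 1. Combining the bounds, tw(G) = 1.

Treewidth 1.
One optimal decomposition is:
Bags: B1 = {3, 6}  B2 = {3, 7}  B3 = {5, 7}  B4 = {2, 5}  B5 = {1, 2}  B6 = {1, 4}
Tree: B1–B2, B2–B3, B3–B4, B4–B5, B5–B6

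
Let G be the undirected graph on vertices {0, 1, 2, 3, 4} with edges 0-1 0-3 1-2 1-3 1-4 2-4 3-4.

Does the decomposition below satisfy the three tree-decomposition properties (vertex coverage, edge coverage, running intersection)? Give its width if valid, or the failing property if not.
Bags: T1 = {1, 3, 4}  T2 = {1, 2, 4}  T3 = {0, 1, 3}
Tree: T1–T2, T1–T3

Yes; width 2.

Checking the three conditions: (i) the bags cover all of {0, 1, 2, 3, 4}; (ii) for each edge, some bag contains both endpoints; (iii) the bags containing any fixed vertex form a subtree. All hold, so the decomposition is valid with width 3 − 1 = 2.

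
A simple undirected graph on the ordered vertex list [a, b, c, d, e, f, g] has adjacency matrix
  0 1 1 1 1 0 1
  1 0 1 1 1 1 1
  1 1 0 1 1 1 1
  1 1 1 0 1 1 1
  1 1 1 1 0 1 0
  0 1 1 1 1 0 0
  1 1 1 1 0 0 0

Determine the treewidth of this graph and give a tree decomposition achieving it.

Treewidth 4.
One such decomposition:
Bags: B1 = {a, b, c, d, e}  B2 = {b, c, d, e, f}  B3 = {a, b, c, d, g}
Tree: B1–B2, B1–B3

Every bag has size at most 5, so the width is 5 − 1 = 4 and tw(G) ≤ 4. For the lower bound, the 5 vertices {a, b, c, d, g} are pairwise adjacent, and any tree decomposition puts a clique entirely inside one bag — forcing width ≥ 4. Therefore the treewidth is 4.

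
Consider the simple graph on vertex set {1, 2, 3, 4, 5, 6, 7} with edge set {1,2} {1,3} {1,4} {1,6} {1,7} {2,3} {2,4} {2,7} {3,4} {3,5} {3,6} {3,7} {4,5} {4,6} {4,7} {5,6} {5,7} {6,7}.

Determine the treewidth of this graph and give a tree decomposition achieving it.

Each bag holds 5 vertices, so the decomposition has width 4, which upper-bounds the treewidth. For the lower bound, the 5 vertices {1, 2, 3, 4, 7} are pairwise adjacent, and any tree decomposition puts a clique entirely inside one bag — forcing width ≥ 4. Hence tw(G) = 4 exactly.

Treewidth 4.
Bags: B1 = {1, 3, 4, 6, 7}  B2 = {1, 2, 3, 4, 7}  B3 = {3, 4, 5, 6, 7}
Tree: B1–B2, B1–B3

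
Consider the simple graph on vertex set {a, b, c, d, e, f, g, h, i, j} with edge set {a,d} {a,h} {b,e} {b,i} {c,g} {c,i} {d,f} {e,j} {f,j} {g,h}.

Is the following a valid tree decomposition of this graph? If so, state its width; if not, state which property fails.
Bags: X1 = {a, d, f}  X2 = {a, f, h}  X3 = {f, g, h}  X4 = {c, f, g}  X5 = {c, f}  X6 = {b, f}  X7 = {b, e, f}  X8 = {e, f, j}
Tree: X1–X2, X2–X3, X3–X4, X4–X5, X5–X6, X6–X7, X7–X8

A tree decomposition must satisfy three properties: every vertex lies in some bag; for every edge, both endpoints lie together in some bag; and for every vertex, the bags containing it form a connected subtree. Here vertex i appears in no bag, so the decomposition is invalid.

No — vertex i appears in no bag.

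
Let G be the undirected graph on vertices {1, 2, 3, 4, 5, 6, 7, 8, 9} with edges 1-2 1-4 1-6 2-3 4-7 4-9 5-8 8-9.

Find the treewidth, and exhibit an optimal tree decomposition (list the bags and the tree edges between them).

Treewidth 1.
One such decomposition:
Bags: B1 = {1, 4}  B2 = {1, 6}  B3 = {4, 9}  B4 = {1, 2}  B5 = {8, 9}  B6 = {4, 7}  B7 = {2, 3}  B8 = {5, 8}
Tree: B1–B2, B1–B3, B2–B4, B3–B5, B3–B6, B4–B7, B5–B8

Each bag holds 2 vertices, so the decomposition has width 1, which upper-bounds the treewidth. Any graph with an edge has treewidth ≥ 1, and G has the edge 1–4. Combining the bounds, tw(G) = 1.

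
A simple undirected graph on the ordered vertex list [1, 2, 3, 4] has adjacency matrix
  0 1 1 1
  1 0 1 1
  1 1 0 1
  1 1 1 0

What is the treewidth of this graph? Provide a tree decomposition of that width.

With just one bag of size 4, the width is 4 − 1 = 3, so tw(G) ≤ 3. Conversely, {1, 2, 3, 4} is a clique of size 4, and the vertices of any clique must share a bag in every tree decomposition; so some bag has ≥ 4 vertices and tw(G) ≥ 3. Combining the bounds, tw(G) = 3.

Treewidth 3.
One such decomposition:
Bags: B1 = {1, 2, 3, 4}
Tree: (single bag)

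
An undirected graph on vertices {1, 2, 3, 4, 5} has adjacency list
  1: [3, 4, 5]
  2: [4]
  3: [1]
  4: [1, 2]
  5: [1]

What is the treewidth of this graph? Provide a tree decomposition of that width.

Every bag has size at most 2, so the width is 2 − 1 = 1 and tw(G) ≤ 1. Since G has at least one edge (e.g. 5–1), it is not an edgeless graph, so tw(G) ≥ 1. Combining the bounds, tw(G) = 1.

Treewidth 1.
One such decomposition:
Bags: B1 = {1, 5}  B2 = {1, 3}  B3 = {1, 4}  B4 = {2, 4}
Tree: B1–B2, B1–B3, B3–B4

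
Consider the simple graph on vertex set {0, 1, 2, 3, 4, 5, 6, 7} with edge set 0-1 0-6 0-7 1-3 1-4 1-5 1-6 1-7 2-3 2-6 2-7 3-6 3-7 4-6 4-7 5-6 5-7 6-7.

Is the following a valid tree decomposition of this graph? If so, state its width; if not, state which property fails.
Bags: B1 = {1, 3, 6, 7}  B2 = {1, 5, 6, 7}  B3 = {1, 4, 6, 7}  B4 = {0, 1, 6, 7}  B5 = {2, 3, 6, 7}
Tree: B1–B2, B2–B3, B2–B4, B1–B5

Checking the three conditions: (i) the bags cover all of {0, 1, 2, 3, 4, 5, 6, 7}; (ii) for each edge, some bag contains both endpoints; (iii) the bags containing any fixed vertex form a subtree. All hold, so the decomposition is valid with width 4 − 1 = 3.

Yes; width 3.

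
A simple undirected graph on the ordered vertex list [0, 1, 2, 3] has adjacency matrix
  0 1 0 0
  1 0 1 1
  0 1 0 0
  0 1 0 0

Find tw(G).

1

A width-1 tree decomposition is:
Bags: B1 = {1, 2}  B2 = {0, 1}  B3 = {1, 3}
Tree: B1–B2, B1–B3
Every bag has size at most 2, so the width is 2 − 1 = 1 and tw(G) ≤ 1. Since G has at least one edge (e.g. 2–1), it is not an edgeless graph, so tw(G) ≥ 1. Therefore the treewidth is 1.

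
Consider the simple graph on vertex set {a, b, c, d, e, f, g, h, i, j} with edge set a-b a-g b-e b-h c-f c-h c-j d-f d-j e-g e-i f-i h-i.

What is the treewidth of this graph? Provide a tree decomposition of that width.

Each bag holds 3 vertices, so the decomposition has width 2, which upper-bounds the treewidth. The edges g–a–b–e–g form a cycle, so G is not a tree and its treewidth is at least 2. Combining the bounds, tw(G) = 2.

Treewidth 2.
One optimal decomposition is:
Bags: B1 = {a, e, g}  B2 = {a, b, e}  B3 = {b, e, i}  B4 = {b, h, i}  B5 = {f, h, i}  B6 = {c, f, h}  B7 = {c, d, f}  B8 = {c, d, j}
Tree: B1–B2, B2–B3, B3–B4, B4–B5, B5–B6, B6–B7, B7–B8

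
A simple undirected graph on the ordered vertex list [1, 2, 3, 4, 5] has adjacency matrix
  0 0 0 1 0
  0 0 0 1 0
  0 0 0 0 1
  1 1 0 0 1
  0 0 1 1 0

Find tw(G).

1

A width-1 tree decomposition is:
Bags: B1 = {4, 5}  B2 = {1, 4}  B3 = {3, 5}  B4 = {2, 4}
Tree: B1–B2, B1–B3, B2–B4
The largest bag has 2 vertices, giving width 1; this decomposition certifies tw(G) ≤ 1. Any graph with an edge has treewidth ≥ 1, and G has the edge 5–4. The upper and lower bounds meet at 1, so that is the treewidth.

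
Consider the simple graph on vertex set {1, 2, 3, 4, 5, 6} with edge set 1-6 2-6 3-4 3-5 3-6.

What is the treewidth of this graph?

A width-1 tree decomposition is:
Bags: B1 = {2, 6}  B2 = {3, 6}  B3 = {1, 6}  B4 = {3, 4}  B5 = {3, 5}
Tree: B1–B2, B2–B3, B2–B4, B2–B5
Each bag holds 2 vertices, so the decomposition has width 1, which upper-bounds the treewidth. G has an edge, so its treewidth is at least 1. The upper and lower bounds meet at 1, so that is the treewidth.

1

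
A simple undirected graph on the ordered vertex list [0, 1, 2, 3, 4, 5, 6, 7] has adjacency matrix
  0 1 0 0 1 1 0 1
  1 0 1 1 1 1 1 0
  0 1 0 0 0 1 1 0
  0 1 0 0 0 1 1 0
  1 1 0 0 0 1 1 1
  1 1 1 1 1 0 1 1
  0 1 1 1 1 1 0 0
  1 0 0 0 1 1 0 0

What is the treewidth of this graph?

A width-3 tree decomposition is:
Bags: B1 = {0, 1, 4, 5}  B2 = {1, 4, 5, 6}  B3 = {1, 2, 5, 6}  B4 = {0, 4, 5, 7}  B5 = {1, 3, 5, 6}
Tree: B1–B2, B2–B3, B1–B4, B2–B5
Each bag holds 4 vertices, so the decomposition has width 3, which upper-bounds the treewidth. For the lower bound, the 4 vertices {0, 1, 4, 5} are pairwise adjacent, and any tree decomposition puts a clique entirely inside one bag — forcing width ≥ 3. Hence tw(G) = 3 exactly.

3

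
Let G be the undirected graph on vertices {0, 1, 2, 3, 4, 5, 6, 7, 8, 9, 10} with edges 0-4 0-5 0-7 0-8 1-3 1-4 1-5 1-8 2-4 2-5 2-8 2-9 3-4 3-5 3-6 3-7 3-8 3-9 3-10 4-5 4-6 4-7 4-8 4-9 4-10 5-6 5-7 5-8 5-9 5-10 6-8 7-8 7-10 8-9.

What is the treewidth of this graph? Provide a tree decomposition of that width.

Each bag holds 5 vertices, so the decomposition has width 4, which upper-bounds the treewidth. Conversely, {0, 4, 5, 7, 8} is a clique of size 5, and the vertices of any clique must share a bag in every tree decomposition; so some bag has ≥ 5 vertices and tw(G) ≥ 4. Hence tw(G) = 4 exactly.

Treewidth 4.
Bags: B1 = {3, 4, 5, 7, 8}  B2 = {3, 4, 5, 8, 9}  B3 = {0, 4, 5, 7, 8}  B4 = {3, 4, 5, 6, 8}  B5 = {3, 4, 5, 7, 10}  B6 = {2, 4, 5, 8, 9}  B7 = {1, 3, 4, 5, 8}
Tree: B1–B2, B1–B3, B1–B4, B1–B5, B2–B6, B2–B7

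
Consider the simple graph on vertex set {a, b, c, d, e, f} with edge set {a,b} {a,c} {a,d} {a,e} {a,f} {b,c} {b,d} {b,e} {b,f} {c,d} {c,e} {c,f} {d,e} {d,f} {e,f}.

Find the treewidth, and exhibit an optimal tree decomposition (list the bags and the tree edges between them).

A single bag containing all 6 vertices is trivially a valid decomposition of width 5. On the other hand G contains the 6-clique {a, b, c, d, e, f}. A clique must lie in a single bag of any decomposition, so no decomposition can have width below 5. Therefore the treewidth is 5.

Treewidth 5.
One optimal decomposition is:
Bags: B1 = {a, b, c, d, e, f}
Tree: (single bag)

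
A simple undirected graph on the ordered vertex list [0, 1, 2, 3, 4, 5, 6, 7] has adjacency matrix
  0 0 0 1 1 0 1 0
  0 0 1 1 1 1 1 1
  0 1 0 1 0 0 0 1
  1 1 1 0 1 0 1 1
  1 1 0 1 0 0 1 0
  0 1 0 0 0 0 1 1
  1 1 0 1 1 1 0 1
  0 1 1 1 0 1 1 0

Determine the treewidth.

A width-3 tree decomposition is:
Bags: B1 = {1, 3, 6, 7}  B2 = {1, 2, 3, 7}  B3 = {1, 5, 6, 7}  B4 = {1, 3, 4, 6}  B5 = {0, 3, 4, 6}
Tree: B1–B2, B1–B3, B1–B4, B4–B5
Every bag has size at most 4, so the width is 4 − 1 = 3 and tw(G) ≤ 3. For the lower bound, the 4 vertices {0, 3, 4, 6} are pairwise adjacent, and any tree decomposition puts a clique entirely inside one bag — forcing width ≥ 3. Therefore the treewidth is 3.

3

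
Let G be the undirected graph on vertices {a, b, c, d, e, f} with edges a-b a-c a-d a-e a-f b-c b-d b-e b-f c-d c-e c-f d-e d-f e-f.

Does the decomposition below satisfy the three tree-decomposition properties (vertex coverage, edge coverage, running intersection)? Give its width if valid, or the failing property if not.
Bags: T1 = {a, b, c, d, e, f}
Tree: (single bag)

Vertex coverage: the bags together contain {a, b, c, d, e, f}, the full vertex set. Edge coverage: each edge of G has both endpoints in at least one bag. Running intersection: for every vertex, the bags containing it form a connected subtree. All three properties hold, so this is a valid tree decomposition of width max|bag| − 1 = 5, and hence tw(G) ≤ 5.

Yes; width 5.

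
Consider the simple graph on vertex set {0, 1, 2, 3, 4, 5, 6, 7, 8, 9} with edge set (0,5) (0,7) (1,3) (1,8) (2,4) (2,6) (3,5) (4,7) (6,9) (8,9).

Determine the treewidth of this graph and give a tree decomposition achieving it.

The largest bag has 3 vertices, giving width 2; this decomposition certifies tw(G) ≤ 2. The edges 6–2–4–7–0–5–3–1–8–9–6 form a cycle, so G is not a tree and its treewidth is at least 2. Therefore the treewidth is 2.

Treewidth 2.
One such decomposition:
Bags: B1 = {2, 4, 6}  B2 = {4, 6, 7}  B3 = {0, 6, 7}  B4 = {0, 5, 6}  B5 = {3, 5, 6}  B6 = {1, 3, 6}  B7 = {1, 6, 8}  B8 = {6, 8, 9}
Tree: B1–B2, B2–B3, B3–B4, B4–B5, B5–B6, B6–B7, B7–B8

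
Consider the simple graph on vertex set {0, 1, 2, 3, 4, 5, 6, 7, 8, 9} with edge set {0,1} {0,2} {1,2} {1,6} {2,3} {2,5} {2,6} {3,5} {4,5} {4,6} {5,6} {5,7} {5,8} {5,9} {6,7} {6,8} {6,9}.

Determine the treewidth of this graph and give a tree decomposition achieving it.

Each bag holds 3 vertices, so the decomposition has width 2, which upper-bounds the treewidth. On the other hand G contains the 3-clique {0, 1, 2}. A clique must lie in a single bag of any decomposition, so no decomposition can have width below 2. Combining the bounds, tw(G) = 2.

Treewidth 2.
Bags: B1 = {2, 5, 6}  B2 = {5, 6, 8}  B3 = {1, 2, 6}  B4 = {5, 6, 7}  B5 = {5, 6, 9}  B6 = {0, 1, 2}  B7 = {4, 5, 6}  B8 = {2, 3, 5}
Tree: B1–B2, B1–B3, B2–B4, B1–B5, B3–B6, B1–B7, B1–B8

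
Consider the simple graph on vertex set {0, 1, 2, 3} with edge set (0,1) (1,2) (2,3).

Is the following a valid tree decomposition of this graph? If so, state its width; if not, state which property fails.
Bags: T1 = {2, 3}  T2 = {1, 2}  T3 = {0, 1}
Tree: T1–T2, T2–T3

Yes; width 1.

Vertex coverage: the bags together contain {0, 1, 2, 3}, the full vertex set. Edge coverage: each edge of G has both endpoints in at least one bag. Running intersection: for every vertex, the bags containing it form a connected subtree. All three properties hold, so this is a valid tree decomposition of width max|bag| − 1 = 1, and hence tw(G) ≤ 1.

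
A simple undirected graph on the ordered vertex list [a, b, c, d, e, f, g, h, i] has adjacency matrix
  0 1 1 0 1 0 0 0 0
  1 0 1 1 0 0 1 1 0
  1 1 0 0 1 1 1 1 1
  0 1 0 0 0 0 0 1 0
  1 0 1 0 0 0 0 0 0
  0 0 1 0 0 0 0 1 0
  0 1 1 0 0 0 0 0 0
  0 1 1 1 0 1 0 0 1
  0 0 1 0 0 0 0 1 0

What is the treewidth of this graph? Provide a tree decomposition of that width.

Treewidth 2.
One optimal decomposition is:
Bags: B1 = {b, c, h}  B2 = {c, h, i}  B3 = {a, b, c}  B4 = {b, c, g}  B5 = {c, f, h}  B6 = {a, c, e}  B7 = {b, d, h}
Tree: B1–B2, B1–B3, B3–B4, B1–B5, B3–B6, B1–B7

Every bag has size at most 3, so the width is 3 − 1 = 2 and tw(G) ≤ 2. Conversely, {b, d, h} is a clique of size 3, and the vertices of any clique must share a bag in every tree decomposition; so some bag has ≥ 3 vertices and tw(G) ≥ 2. Therefore the treewidth is 2.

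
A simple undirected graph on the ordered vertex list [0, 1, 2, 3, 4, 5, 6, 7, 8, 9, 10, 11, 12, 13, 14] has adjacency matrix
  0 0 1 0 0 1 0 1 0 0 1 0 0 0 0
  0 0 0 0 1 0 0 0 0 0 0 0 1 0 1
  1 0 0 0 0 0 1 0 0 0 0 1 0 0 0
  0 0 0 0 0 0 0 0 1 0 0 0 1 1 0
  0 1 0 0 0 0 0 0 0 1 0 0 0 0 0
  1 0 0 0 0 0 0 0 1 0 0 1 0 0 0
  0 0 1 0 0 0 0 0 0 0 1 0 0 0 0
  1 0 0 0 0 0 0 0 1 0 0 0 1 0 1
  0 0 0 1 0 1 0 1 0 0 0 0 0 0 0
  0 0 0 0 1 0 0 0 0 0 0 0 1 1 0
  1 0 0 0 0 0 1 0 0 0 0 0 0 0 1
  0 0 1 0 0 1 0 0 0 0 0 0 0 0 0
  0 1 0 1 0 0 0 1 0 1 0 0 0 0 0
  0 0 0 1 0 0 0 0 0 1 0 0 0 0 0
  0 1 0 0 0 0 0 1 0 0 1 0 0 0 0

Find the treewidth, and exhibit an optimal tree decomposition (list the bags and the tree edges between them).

Treewidth 3.
One such decomposition:
Bags: B1 = {2, 6, 10, 11}  B2 = {0, 2, 10, 11}  B3 = {0, 5, 10, 11}  B4 = {0, 5, 10, 14}  B5 = {0, 5, 7, 14}  B6 = {5, 7, 8, 14}  B7 = {1, 7, 8, 14}  B8 = {1, 7, 8, 12}  B9 = {1, 3, 8, 12}  B10 = {1, 3, 4, 12}  B11 = {3, 4, 9, 12}  B12 = {3, 4, 9, 13}
Tree: B1–B2, B2–B3, B3–B4, B4–B5, B5–B6, B6–B7, B7–B8, B8–B9, B9–B10, B10–B11, B11–B12

Each bag holds 4 vertices, so the decomposition has width 3, which upper-bounds the treewidth. For the lower bound: the 4 vertex sets {2,6,11}, {10}, {0}, {5,7,8,14} are disjoint, each induces a connected subgraph, and every pair is joined by at least one edge of G. Contracting each set to a single vertex therefore yields K_{4} as a minor, and since treewidth is minor-monotone, tw(G) ≥ tw(K_{4}) = 3. Hence tw(G) = 3 exactly.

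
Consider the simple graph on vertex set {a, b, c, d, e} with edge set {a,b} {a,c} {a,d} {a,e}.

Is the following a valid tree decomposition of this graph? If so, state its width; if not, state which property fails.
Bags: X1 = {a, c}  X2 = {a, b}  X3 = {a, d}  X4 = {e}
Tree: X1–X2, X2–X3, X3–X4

A tree decomposition must satisfy three properties: every vertex lies in some bag; for every edge, both endpoints lie together in some bag; and for every vertex, the bags containing it form a connected subtree. Here edge (a,e) lies in no bag, so the decomposition is invalid.

No — edge (a,e) lies in no bag.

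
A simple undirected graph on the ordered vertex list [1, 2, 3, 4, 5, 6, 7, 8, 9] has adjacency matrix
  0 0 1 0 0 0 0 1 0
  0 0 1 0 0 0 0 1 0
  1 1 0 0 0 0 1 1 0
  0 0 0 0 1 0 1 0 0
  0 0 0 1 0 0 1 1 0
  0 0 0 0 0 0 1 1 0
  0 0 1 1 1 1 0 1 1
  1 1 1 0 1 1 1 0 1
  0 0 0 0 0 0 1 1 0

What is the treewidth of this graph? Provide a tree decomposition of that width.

The largest bag has 3 vertices, giving width 2; this decomposition certifies tw(G) ≤ 2. On the other hand G contains the 3-clique {1, 3, 8}. A clique must lie in a single bag of any decomposition, so no decomposition can have width below 2. Hence tw(G) = 2 exactly.

Treewidth 2.
Bags: B1 = {7, 8, 9}  B2 = {5, 7, 8}  B3 = {3, 7, 8}  B4 = {2, 3, 8}  B5 = {1, 3, 8}  B6 = {4, 5, 7}  B7 = {6, 7, 8}
Tree: B1–B2, B1–B3, B3–B4, B4–B5, B2–B6, B3–B7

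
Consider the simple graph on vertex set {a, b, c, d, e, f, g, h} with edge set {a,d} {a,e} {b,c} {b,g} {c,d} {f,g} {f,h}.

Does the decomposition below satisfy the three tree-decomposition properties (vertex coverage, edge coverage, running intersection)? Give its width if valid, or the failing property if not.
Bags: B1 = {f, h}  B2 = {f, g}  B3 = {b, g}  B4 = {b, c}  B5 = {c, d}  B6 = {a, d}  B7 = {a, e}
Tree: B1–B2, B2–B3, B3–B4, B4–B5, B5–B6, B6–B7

Yes; width 1.

Vertex coverage: the bags together contain {a, b, c, d, e, f, g, h}, the full vertex set. Edge coverage: each edge of G has both endpoints in at least one bag. Running intersection: for every vertex, the bags containing it form a connected subtree. All three properties hold, so this is a valid tree decomposition of width max|bag| − 1 = 1, and hence tw(G) ≤ 1.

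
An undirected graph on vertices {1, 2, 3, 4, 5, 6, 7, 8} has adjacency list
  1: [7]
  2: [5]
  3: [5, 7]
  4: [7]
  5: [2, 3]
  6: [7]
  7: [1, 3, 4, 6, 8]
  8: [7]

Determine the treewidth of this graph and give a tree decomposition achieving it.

Each bag holds 2 vertices, so the decomposition has width 1, which upper-bounds the treewidth. Since G has at least one edge (e.g. 3–7), it is not an edgeless graph, so tw(G) ≥ 1. Hence tw(G) = 1 exactly.

Treewidth 1.
One optimal decomposition is:
Bags: B1 = {3, 7}  B2 = {7, 8}  B3 = {4, 7}  B4 = {3, 5}  B5 = {2, 5}  B6 = {1, 7}  B7 = {6, 7}
Tree: B1–B2, B2–B3, B1–B4, B4–B5, B1–B6, B2–B7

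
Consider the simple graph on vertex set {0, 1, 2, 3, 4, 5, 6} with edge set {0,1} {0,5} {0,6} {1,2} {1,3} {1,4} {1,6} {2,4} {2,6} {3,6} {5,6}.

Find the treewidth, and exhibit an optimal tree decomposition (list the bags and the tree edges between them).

Each bag holds 3 vertices, so the decomposition has width 2, which upper-bounds the treewidth. Conversely, {1, 2, 4} is a clique of size 3, and the vertices of any clique must share a bag in every tree decomposition; so some bag has ≥ 3 vertices and tw(G) ≥ 2. Combining the bounds, tw(G) = 2.

Treewidth 2.
One such decomposition:
Bags: B1 = {0, 1, 6}  B2 = {1, 2, 6}  B3 = {1, 3, 6}  B4 = {0, 5, 6}  B5 = {1, 2, 4}
Tree: B1–B2, B2–B3, B1–B4, B2–B5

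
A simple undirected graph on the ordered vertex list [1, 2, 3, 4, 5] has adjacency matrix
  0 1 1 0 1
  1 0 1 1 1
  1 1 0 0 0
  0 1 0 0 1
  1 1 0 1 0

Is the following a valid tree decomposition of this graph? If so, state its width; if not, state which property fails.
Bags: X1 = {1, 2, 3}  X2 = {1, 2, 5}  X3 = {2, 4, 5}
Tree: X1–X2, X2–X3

Yes; width 2.

Vertex coverage: the bags together contain {1, 2, 3, 4, 5}, the full vertex set. Edge coverage: each edge of G has both endpoints in at least one bag. Running intersection: for every vertex, the bags containing it form a connected subtree. All three properties hold, so this is a valid tree decomposition of width max|bag| − 1 = 2, and hence tw(G) ≤ 2.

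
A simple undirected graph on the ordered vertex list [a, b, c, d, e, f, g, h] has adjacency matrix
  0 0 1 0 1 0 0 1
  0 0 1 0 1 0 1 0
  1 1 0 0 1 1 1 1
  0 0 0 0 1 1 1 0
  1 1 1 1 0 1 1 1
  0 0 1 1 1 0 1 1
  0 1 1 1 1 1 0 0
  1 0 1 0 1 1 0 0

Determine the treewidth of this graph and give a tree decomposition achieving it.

Treewidth 3.
One optimal decomposition is:
Bags: B1 = {c, e, f, g}  B2 = {d, e, f, g}  B3 = {c, e, f, h}  B4 = {a, c, e, h}  B5 = {b, c, e, g}
Tree: B1–B2, B1–B3, B3–B4, B1–B5

Each bag holds 4 vertices, so the decomposition has width 3, which upper-bounds the treewidth. On the other hand G contains the 4-clique {d, e, f, g}. A clique must lie in a single bag of any decomposition, so no decomposition can have width below 3. Therefore the treewidth is 3.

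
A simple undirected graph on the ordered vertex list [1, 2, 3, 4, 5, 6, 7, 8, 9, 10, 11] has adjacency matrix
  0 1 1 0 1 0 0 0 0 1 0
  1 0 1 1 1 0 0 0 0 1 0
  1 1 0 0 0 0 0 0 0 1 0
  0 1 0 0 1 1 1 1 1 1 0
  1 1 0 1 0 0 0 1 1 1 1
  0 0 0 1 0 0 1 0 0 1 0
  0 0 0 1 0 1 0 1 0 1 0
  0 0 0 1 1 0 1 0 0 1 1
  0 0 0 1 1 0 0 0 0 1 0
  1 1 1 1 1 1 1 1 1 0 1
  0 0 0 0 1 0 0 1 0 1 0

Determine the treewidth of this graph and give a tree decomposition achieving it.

Each bag holds 4 vertices, so the decomposition has width 3, which upper-bounds the treewidth. For the lower bound, the 4 vertices {5, 8, 10, 11} are pairwise adjacent, and any tree decomposition puts a clique entirely inside one bag — forcing width ≥ 3. Hence tw(G) = 3 exactly.

Treewidth 3.
One such decomposition:
Bags: B1 = {4, 5, 8, 10}  B2 = {5, 8, 10, 11}  B3 = {4, 7, 8, 10}  B4 = {4, 6, 7, 10}  B5 = {2, 4, 5, 10}  B6 = {1, 2, 5, 10}  B7 = {4, 5, 9, 10}  B8 = {1, 2, 3, 10}
Tree: B1–B2, B1–B3, B3–B4, B1–B5, B5–B6, B1–B7, B6–B8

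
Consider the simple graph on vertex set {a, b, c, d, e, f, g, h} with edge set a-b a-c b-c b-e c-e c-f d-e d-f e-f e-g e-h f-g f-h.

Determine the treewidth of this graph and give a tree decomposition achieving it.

The largest bag has 3 vertices, giving width 2; this decomposition certifies tw(G) ≤ 2. On the other hand G contains the 3-clique {d, e, f}. A clique must lie in a single bag of any decomposition, so no decomposition can have width below 2. Combining the bounds, tw(G) = 2.

Treewidth 2.
One optimal decomposition is:
Bags: B1 = {b, c, e}  B2 = {a, b, c}  B3 = {c, e, f}  B4 = {d, e, f}  B5 = {e, f, h}  B6 = {e, f, g}
Tree: B1–B2, B1–B3, B3–B4, B3–B5, B5–B6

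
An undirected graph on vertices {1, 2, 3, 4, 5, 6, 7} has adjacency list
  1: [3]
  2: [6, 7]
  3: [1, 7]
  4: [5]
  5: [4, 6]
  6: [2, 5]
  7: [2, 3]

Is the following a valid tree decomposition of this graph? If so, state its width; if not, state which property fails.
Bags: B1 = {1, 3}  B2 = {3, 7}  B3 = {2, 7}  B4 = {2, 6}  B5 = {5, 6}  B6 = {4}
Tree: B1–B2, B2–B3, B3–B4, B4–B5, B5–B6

No — edge (5,4) lies in no bag.

A tree decomposition must satisfy three properties: every vertex lies in some bag; for every edge, both endpoints lie together in some bag; and for every vertex, the bags containing it form a connected subtree. Here edge (5,4) lies in no bag, so the decomposition is invalid.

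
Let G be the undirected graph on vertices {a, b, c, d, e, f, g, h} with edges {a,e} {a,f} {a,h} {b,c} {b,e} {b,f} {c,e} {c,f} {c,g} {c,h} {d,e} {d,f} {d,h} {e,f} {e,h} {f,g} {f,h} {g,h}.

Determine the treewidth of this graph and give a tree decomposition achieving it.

Every bag has size at most 4, so the width is 4 − 1 = 3 and tw(G) ≤ 3. On the other hand G contains the 4-clique {c, f, g, h}. A clique must lie in a single bag of any decomposition, so no decomposition can have width below 3. Hence tw(G) = 3 exactly.

Treewidth 3.
One such decomposition:
Bags: B1 = {c, e, f, h}  B2 = {b, c, e, f}  B3 = {a, e, f, h}  B4 = {c, f, g, h}  B5 = {d, e, f, h}
Tree: B1–B2, B1–B3, B1–B4, B3–B5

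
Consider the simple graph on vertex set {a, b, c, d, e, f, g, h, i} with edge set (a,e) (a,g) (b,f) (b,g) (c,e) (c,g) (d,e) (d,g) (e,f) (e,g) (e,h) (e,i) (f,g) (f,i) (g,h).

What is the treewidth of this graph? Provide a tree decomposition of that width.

Each bag holds 3 vertices, so the decomposition has width 2, which upper-bounds the treewidth. Conversely, {d, e, g} is a clique of size 3, and the vertices of any clique must share a bag in every tree decomposition; so some bag has ≥ 3 vertices and tw(G) ≥ 2. Combining the bounds, tw(G) = 2.

Treewidth 2.
One optimal decomposition is:
Bags: B1 = {e, g, h}  B2 = {c, e, g}  B3 = {e, f, g}  B4 = {d, e, g}  B5 = {a, e, g}  B6 = {b, f, g}  B7 = {e, f, i}
Tree: B1–B2, B1–B3, B3–B4, B1–B5, B3–B6, B3–B7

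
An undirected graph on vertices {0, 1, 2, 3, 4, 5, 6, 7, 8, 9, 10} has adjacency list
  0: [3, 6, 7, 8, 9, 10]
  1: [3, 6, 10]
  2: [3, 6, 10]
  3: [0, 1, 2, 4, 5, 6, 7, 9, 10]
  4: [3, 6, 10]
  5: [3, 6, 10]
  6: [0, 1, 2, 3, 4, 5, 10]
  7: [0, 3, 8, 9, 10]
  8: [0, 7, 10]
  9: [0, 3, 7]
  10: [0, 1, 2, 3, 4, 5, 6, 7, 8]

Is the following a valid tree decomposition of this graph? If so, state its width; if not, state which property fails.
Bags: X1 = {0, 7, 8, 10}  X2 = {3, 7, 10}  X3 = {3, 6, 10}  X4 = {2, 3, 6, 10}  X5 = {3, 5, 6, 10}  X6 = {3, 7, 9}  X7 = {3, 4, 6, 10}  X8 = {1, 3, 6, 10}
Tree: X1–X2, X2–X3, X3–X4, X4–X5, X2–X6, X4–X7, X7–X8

A tree decomposition must satisfy three properties: every vertex lies in some bag; for every edge, both endpoints lie together in some bag; and for every vertex, the bags containing it form a connected subtree. Here edge (0,3) lies in no bag, so the decomposition is invalid.

No — edge (0,3) lies in no bag.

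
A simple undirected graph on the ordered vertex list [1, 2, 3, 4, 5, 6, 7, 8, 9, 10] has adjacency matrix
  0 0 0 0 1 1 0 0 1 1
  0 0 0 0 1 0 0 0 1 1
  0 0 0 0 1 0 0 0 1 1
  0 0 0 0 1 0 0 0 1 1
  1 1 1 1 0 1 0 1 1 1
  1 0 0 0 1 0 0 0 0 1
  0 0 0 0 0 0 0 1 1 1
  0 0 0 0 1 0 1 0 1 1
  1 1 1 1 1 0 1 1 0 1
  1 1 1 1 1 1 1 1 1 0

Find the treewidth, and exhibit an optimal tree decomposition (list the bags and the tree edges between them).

The largest bag has 4 vertices, giving width 3; this decomposition certifies tw(G) ≤ 3. On the other hand G contains the 4-clique {1, 5, 9, 10}. A clique must lie in a single bag of any decomposition, so no decomposition can have width below 3. Hence tw(G) = 3 exactly.

Treewidth 3.
Bags: B1 = {5, 8, 9, 10}  B2 = {2, 5, 9, 10}  B3 = {3, 5, 9, 10}  B4 = {1, 5, 9, 10}  B5 = {1, 5, 6, 10}  B6 = {7, 8, 9, 10}  B7 = {4, 5, 9, 10}
Tree: B1–B2, B1–B3, B1–B4, B4–B5, B1–B6, B2–B7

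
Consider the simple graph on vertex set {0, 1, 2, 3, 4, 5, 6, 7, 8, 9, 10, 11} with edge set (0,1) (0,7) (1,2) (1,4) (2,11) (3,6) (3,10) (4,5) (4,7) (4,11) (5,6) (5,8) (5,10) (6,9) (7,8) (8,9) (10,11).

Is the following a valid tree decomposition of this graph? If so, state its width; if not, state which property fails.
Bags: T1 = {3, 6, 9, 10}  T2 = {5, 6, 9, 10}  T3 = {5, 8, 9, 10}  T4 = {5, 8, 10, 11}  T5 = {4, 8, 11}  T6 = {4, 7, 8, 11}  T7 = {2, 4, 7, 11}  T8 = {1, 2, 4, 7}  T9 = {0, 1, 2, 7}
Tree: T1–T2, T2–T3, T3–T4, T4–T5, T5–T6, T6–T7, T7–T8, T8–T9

A tree decomposition must satisfy three properties: every vertex lies in some bag; for every edge, both endpoints lie together in some bag; and for every vertex, the bags containing it form a connected subtree. Here edge (5,4) lies in no bag, so the decomposition is invalid.

No — edge (5,4) lies in no bag.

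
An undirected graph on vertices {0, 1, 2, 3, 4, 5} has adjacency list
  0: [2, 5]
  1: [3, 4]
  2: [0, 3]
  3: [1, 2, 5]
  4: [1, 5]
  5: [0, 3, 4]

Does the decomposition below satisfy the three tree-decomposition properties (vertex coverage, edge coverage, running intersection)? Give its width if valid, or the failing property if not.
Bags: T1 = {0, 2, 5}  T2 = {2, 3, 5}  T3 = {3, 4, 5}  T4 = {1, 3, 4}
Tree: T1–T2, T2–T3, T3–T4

Vertex coverage: the bags together contain {0, 1, 2, 3, 4, 5}, the full vertex set. Edge coverage: each edge of G has both endpoints in at least one bag. Running intersection: for every vertex, the bags containing it form a connected subtree. All three properties hold, so this is a valid tree decomposition of width max|bag| − 1 = 2, and hence tw(G) ≤ 2.

Yes; width 2.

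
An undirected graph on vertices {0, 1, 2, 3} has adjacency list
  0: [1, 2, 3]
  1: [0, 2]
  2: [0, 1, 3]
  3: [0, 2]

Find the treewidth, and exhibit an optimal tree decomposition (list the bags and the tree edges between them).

Treewidth 2.
Bags: B1 = {0, 2, 3}  B2 = {0, 1, 2}
Tree: B1–B2

Each bag holds 3 vertices, so the decomposition has width 2, which upper-bounds the treewidth. For the lower bound, the 3 vertices {0, 1, 2} are pairwise adjacent, and any tree decomposition puts a clique entirely inside one bag — forcing width ≥ 2. Hence tw(G) = 2 exactly.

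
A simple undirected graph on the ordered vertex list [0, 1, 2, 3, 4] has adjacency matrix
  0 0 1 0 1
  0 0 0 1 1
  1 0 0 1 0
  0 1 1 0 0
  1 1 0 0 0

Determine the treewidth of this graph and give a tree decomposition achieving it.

Treewidth 2.
One optimal decomposition is:
Bags: B1 = {1, 2, 3}  B2 = {0, 1, 2}  B3 = {0, 1, 4}
Tree: B1–B2, B2–B3

Every bag has size at most 3, so the width is 3 − 1 = 2 and tw(G) ≤ 2. Since 1–3–2–0–4–1 is a cycle in G, G is not acyclic. Forests are exactly the graphs of treewidth ≤ 1, so tw(G) ≥ 2. Hence tw(G) = 2 exactly.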